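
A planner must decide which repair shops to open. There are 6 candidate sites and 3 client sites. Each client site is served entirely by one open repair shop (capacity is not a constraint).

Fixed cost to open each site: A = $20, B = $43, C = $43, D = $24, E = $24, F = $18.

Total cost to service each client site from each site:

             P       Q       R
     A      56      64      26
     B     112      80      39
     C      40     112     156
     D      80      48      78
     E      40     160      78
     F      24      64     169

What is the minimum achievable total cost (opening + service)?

Minimum total cost: 152

For any fixed open set, each client site goes to its cheapest open site; total = fixed + service.
{A, F}: P→F 24, Q→A 64, R→A 26. Service 114; fixed 38; total 152.
{A, D, F}: service 98 + fixed 62 = 160
{A}: P→A 56, Q→A 64, R→A 26. Service 146; fixed 20; total 166.
{A, B, C, D, E, F}: service 98 + fixed 172 = 270
No other subset beats 152.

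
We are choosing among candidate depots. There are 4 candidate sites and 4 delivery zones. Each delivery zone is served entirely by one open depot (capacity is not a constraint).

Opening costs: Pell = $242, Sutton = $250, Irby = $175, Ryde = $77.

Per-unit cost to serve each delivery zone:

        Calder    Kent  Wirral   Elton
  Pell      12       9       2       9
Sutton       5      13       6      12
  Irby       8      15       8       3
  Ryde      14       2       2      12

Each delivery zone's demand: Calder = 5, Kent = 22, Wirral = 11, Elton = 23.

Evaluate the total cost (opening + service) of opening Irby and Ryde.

Total cost: 427

Each delivery zone is assigned to its cheapest site among the open ones.
{Irby, Ryde}: Calder→Irby 8·5=40, Kent→Ryde 2·22=44, Wirral→Ryde 2·11=22, Elton→Irby 3·23=69. Service 175; fixed 252; total 427.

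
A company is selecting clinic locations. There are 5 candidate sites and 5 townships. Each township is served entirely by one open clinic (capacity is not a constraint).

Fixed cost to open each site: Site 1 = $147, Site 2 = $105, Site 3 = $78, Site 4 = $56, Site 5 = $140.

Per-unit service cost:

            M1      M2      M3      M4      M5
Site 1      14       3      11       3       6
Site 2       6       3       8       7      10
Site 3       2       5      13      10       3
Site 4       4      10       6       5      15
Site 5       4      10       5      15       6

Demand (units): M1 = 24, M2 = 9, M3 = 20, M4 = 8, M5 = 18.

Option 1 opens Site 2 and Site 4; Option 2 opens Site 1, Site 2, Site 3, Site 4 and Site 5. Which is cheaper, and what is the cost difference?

Option 1 is cheaper by 155.

Option 1: {Site 2, Site 4}: M1→Site 4 4·24=96, M2→Site 2 3·9=27, M3→Site 4 6·20=120, M4→Site 4 5·8=40, M5→Site 2 10·18=180. Service 463; fixed 161; total 624.
Option 2: {Site 1, Site 2, Site 3, Site 4, Site 5}: M1→Site 3 2·24=48, M2→Site 1 3·9=27, M3→Site 5 5·20=100, M4→Site 1 3·8=24, M5→Site 3 3·18=54. Service 253; fixed 526; total 779.
Difference: |624 − 779| = 155.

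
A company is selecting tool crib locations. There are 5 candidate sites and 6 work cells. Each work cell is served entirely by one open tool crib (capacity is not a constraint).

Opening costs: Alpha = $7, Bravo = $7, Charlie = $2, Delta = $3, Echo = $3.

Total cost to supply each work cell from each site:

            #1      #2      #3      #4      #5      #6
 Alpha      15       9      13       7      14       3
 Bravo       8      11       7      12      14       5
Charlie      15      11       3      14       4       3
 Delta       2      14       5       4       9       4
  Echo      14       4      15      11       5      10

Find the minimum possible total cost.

Minimum total cost: 28

For any fixed open set, each work cell goes to its cheapest open site; total = fixed + service.
{Charlie, Delta, Echo}: #1→Delta 2, #2→Echo 4, #3→Charlie 3, #4→Delta 4, #5→Charlie 4, #6→Charlie 3. Service 20; fixed 8; total 28.
{Delta, Echo}: #1→Delta 2, #2→Echo 4, #3→Delta 5, #4→Delta 4, #5→Echo 5, #6→Delta 4. Service 24; fixed 6; total 30.
{Charlie, Delta}: service 27 + fixed 5 = 32
{Alpha, Bravo, Charlie, Delta, Echo}: service 20 + fixed 22 = 42
No other subset beats 28.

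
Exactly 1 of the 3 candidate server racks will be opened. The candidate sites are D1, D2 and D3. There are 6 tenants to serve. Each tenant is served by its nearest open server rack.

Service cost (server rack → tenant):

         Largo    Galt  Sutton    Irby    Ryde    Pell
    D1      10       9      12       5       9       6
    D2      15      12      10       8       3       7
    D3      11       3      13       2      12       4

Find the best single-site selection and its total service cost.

With exactly 1 open, each tenant uses its cheapest among the chosen.
{D3}: Largo→D3 11, Galt→D3 3, Sutton→D3 13, Irby→D3 2, Ryde→D3 12, Pell→D3 4. Service cost 45.
{D1}: service cost 51
{D2}: service cost 55
Among all 3 size-1 choices, {D3} is lowest.

Choose D3 only; total service cost 45.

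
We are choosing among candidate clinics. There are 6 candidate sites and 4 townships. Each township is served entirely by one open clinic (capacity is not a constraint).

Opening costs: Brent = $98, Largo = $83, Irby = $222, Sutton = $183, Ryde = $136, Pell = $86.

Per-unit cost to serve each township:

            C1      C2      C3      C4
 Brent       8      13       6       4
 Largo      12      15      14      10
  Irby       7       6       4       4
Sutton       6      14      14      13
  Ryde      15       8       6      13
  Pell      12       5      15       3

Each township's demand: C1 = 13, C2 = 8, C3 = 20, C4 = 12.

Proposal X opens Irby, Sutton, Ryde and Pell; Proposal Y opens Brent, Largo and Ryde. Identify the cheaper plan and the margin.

Proposal Y is cheaper by 208.

Proposal X: {Irby, Sutton, Ryde, Pell}: C1→Sutton 6·13=78, C2→Pell 5·8=40, C3→Irby 4·20=80, C4→Pell 3·12=36. Service 234; fixed 627; total 861.
Proposal Y: {Brent, Largo, Ryde}: C1→Brent 8·13=104, C2→Ryde 8·8=64, C3→Brent 6·20=120, C4→Brent 4·12=48. Service 336; fixed 317; total 653.
Difference: |861 − 653| = 208.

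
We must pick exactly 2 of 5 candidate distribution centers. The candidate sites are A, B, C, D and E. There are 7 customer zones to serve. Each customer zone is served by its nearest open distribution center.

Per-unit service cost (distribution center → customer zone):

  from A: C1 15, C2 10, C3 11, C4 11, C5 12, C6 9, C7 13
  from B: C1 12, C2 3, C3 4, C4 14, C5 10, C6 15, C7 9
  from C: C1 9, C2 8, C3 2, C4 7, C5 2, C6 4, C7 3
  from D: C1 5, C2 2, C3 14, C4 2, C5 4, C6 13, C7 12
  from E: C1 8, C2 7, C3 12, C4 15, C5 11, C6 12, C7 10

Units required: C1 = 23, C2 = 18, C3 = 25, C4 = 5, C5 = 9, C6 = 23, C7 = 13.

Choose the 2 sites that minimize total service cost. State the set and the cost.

With exactly 2 open, each customer zone uses its cheapest among the chosen.
{C, D}: C1→D 5·23=115, C2→D 2·18=36, C3→C 2·25=50, C4→D 2·5=10, C5→C 2·9=18, C6→C 4·23=92, C7→C 3·13=39. Service cost 360.
{B, C}: service cost 495
{C, E}: service cost 544
Among all 10 size-2 choices, {C, D} is lowest.

Choose C and D; total service cost 360.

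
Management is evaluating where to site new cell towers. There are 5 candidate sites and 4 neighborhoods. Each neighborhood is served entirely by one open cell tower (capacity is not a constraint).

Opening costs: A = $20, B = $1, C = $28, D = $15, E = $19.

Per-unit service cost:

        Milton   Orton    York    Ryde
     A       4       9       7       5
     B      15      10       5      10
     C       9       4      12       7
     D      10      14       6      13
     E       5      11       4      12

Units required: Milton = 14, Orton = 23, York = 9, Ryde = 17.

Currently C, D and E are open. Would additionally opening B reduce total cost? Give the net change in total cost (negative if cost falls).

Current service cost with {C, D, E}: 317.
Adding B: each neighborhood re-picks its cheapest; new service cost 317, saving 0.
Extra fixed cost: 1. Net change = 1 − 0 = 1.
(Totals: 379 → 380.)

No — net change +1 (cost rises by 1).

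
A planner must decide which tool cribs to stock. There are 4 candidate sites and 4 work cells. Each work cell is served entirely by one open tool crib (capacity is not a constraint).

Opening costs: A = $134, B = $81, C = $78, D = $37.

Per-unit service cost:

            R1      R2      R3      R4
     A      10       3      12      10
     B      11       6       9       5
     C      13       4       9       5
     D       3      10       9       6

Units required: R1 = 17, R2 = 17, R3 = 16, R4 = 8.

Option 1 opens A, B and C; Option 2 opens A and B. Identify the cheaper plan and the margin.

Option 1: {A, B, C}: R1→A 10·17=170, R2→A 3·17=51, R3→B 9·16=144, R4→B 5·8=40. Service 405; fixed 293; total 698.
Option 2: {A, B}: R1→A 10·17=170, R2→A 3·17=51, R3→B 9·16=144, R4→B 5·8=40. Service 405; fixed 215; total 620.
Difference: |698 − 620| = 78.

Option 2 is cheaper by 78.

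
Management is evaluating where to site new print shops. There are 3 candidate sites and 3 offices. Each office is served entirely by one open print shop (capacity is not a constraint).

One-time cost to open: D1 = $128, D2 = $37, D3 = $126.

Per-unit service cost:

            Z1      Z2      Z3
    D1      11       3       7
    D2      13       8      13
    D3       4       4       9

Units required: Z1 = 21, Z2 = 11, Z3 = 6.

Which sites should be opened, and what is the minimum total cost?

For any fixed open set, each office goes to its cheapest open site; total = fixed + service.
{D3}: Z1→D3 4·21=84, Z2→D3 4·11=44, Z3→D3 9·6=54. Service 182; fixed 126; total 308.
{D2, D3}: Z1→D3 4·21=84, Z2→D3 4·11=44, Z3→D3 9·6=54. Service 182; fixed 163; total 345.
{D1, D3}: Z1→D3 4·21=84, Z2→D1 3·11=33, Z3→D1 7·6=42. Service 159; fixed 254; total 413.
{D1, D2, D3}: Z1→D3 4·21=84, Z2→D1 3·11=33, Z3→D1 7·6=42. Service 159; fixed 291; total 450.
(All 7 nonempty subsets were checked; D3 only is lowest.)

Open D3 only; minimum total cost 308.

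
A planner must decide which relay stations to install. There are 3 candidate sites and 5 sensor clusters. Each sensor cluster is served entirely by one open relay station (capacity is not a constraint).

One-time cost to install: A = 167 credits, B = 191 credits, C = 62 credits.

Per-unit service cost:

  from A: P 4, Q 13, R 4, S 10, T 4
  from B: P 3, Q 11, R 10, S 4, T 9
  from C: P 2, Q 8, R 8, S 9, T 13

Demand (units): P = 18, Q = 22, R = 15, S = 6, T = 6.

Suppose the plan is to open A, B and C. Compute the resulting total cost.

Each sensor cluster is assigned to its cheapest site among the open ones.
{A, B, C}: P→C 2·18=36, Q→C 8·22=176, R→A 4·15=60, S→B 4·6=24, T→A 4·6=24. Service 320; fixed 420; total 740.

Total cost: 740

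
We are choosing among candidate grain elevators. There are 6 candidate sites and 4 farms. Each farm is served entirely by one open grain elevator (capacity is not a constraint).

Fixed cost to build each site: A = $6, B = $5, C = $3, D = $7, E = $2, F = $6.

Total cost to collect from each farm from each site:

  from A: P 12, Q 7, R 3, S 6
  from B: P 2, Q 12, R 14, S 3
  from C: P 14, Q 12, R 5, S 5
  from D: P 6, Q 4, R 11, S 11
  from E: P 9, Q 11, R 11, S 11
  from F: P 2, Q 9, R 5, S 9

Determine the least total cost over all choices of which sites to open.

Minimum total cost: 26

For any fixed open set, each farm goes to its cheapest open site; total = fixed + service.
{A, B}: P→B 2, Q→A 7, R→A 3, S→B 3. Service 15; fixed 11; total 26.
{A, B, E}: P→B 2, Q→A 7, R→A 3, S→B 3. Service 15; fixed 13; total 28.
{A, B, C}: P→B 2, Q→A 7, R→A 3, S→B 3. Service 15; fixed 14; total 29.
{A, B, C, D, E, F}: service 12 + fixed 29 = 41
No other subset beats 26.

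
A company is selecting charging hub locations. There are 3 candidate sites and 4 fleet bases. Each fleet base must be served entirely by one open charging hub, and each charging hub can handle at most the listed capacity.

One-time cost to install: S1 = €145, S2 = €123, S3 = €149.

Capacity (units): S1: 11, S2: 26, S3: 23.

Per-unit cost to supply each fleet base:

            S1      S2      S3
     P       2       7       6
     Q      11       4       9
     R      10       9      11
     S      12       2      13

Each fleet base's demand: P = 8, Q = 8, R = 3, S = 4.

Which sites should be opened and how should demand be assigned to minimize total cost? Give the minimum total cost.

Minimum total cost: 246

Open {S2}: P→S2 7·8=56, Q→S2 4·8=32, R→S2 9·3=27, S→S2 2·4=8.
Loads: S2 carries 23/26. Service 123; fixed 123; total 246.
Next best feasible plan costs 351.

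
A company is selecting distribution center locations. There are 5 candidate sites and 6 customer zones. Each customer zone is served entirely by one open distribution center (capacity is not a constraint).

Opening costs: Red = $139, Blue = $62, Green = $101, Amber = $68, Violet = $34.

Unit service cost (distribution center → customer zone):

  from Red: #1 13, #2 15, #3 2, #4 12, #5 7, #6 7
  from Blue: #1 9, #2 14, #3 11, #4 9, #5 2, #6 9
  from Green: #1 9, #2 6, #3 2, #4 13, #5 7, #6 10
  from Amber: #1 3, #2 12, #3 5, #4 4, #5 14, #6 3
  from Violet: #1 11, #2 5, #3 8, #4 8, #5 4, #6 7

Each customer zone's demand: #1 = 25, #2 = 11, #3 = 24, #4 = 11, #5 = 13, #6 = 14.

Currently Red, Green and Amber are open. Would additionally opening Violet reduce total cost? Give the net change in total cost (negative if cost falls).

Yes — net change −16 (cost falls by 16).

Current service cost with {Red, Green, Amber}: 366.
Adding Violet: each customer zone re-picks its cheapest; new service cost 316, saving 50.
Extra fixed cost: 34. Net change = 34 − 50 = -16.
(Totals: 674 → 658.)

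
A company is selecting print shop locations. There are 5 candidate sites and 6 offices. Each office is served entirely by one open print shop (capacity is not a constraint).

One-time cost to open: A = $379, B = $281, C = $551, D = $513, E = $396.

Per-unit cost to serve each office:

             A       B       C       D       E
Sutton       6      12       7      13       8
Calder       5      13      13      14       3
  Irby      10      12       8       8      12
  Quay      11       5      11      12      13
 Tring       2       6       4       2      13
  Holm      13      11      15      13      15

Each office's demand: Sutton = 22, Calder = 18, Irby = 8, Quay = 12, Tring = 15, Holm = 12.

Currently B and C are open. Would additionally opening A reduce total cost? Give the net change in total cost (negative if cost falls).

Current service cost with {B, C}: 704.
Adding A: each office re-picks its cheapest; new service cost 508, saving 196.
Extra fixed cost: 379. Net change = 379 − 196 = 183.
(Totals: 1536 → 1719.)

No — net change +183 (cost rises by 183).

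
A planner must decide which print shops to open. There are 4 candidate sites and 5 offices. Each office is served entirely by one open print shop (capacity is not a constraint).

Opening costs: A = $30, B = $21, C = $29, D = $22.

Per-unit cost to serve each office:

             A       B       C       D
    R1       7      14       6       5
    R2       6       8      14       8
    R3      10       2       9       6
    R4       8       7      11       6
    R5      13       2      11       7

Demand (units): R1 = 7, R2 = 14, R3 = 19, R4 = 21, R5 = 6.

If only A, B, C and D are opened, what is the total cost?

Each office is assigned to its cheapest site among the open ones.
{A, B, C, D}: R1→D 5·7=35, R2→A 6·14=84, R3→B 2·19=38, R4→D 6·21=126, R5→B 2·6=12. Service 295; fixed 102; total 397.

Total cost: 397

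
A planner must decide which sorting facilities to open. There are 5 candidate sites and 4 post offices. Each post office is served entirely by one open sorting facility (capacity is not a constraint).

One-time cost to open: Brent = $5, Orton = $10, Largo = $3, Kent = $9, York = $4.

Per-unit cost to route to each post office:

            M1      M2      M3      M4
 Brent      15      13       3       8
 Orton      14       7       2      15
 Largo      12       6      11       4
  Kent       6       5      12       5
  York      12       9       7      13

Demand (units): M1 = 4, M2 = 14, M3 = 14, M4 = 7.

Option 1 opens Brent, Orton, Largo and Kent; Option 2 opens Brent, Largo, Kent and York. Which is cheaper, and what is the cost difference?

Option 1: {Brent, Orton, Largo, Kent}: M1→Kent 6·4=24, M2→Kent 5·14=70, M3→Orton 2·14=28, M4→Largo 4·7=28. Service 150; fixed 27; total 177.
Option 2: {Brent, Largo, Kent, York}: M1→Kent 6·4=24, M2→Kent 5·14=70, M3→Brent 3·14=42, M4→Largo 4·7=28. Service 164; fixed 21; total 185.
Difference: |177 − 185| = 8.

Option 1 is cheaper by 8.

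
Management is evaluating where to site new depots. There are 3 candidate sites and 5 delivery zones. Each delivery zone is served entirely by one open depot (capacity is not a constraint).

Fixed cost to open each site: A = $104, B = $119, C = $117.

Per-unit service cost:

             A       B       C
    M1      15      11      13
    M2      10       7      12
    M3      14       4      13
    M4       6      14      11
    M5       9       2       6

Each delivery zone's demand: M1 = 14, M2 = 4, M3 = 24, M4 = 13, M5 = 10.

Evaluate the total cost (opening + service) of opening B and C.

Each delivery zone is assigned to its cheapest site among the open ones.
{B, C}: M1→B 11·14=154, M2→B 7·4=28, M3→B 4·24=96, M4→C 11·13=143, M5→B 2·10=20. Service 441; fixed 236; total 677.

Total cost: 677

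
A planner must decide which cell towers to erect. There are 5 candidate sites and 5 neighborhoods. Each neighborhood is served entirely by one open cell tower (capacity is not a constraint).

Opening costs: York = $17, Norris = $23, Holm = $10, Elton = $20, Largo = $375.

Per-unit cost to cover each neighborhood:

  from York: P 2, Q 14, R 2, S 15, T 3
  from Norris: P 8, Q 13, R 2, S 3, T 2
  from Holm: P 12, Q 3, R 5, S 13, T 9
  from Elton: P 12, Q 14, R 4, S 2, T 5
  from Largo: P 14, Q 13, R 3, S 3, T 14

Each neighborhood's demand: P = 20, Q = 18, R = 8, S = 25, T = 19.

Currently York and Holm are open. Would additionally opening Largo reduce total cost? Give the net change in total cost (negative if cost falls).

No — net change +125 (cost rises by 125).

Current service cost with {York, Holm}: 492.
Adding Largo: each neighborhood re-picks its cheapest; new service cost 242, saving 250.
Extra fixed cost: 375. Net change = 375 − 250 = 125.
(Totals: 519 → 644.)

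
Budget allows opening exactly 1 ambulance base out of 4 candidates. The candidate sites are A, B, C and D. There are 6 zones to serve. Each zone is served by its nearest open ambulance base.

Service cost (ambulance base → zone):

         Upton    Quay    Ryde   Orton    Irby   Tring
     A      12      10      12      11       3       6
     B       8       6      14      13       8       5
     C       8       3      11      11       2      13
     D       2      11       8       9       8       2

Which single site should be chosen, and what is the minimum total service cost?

With exactly 1 open, each zone uses its cheapest among the chosen.
{D}: Upton→D 2, Quay→D 11, Ryde→D 8, Orton→D 9, Irby→D 8, Tring→D 2. Service cost 40.
{C}: service cost 48
{A}: service cost 54
Among all 4 size-1 choices, {D} is lowest.

Choose D only; total service cost 40.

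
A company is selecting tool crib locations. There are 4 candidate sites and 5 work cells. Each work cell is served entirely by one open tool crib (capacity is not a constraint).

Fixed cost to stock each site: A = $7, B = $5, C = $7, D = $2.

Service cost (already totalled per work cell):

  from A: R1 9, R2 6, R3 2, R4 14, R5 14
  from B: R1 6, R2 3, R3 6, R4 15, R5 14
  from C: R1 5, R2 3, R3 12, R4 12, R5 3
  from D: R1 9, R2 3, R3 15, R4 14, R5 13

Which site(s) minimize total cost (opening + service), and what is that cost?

Open A and C; minimum total cost 39.

For any fixed open set, each work cell goes to its cheapest open site; total = fixed + service.
{A, C}: R1→C 5, R2→C 3, R3→A 2, R4→C 12, R5→C 3. Service 25; fixed 14; total 39.
{A, C, D}: R1→C 5, R2→C 3, R3→A 2, R4→C 12, R5→C 3. Service 25; fixed 16; total 41.
{B, C}: R1→C 5, R2→B 3, R3→B 6, R4→C 12, R5→C 3. Service 29; fixed 12; total 41.
{A, B, C, D}: R1→C 5, R2→B 3, R3→A 2, R4→C 12, R5→C 3. Service 25; fixed 21; total 46.
No other subset beats 39.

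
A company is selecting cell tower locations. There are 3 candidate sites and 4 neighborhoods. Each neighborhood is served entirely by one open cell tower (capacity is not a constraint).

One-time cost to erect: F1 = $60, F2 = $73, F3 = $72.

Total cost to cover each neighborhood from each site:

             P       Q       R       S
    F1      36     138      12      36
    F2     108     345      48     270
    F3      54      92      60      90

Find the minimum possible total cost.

Minimum total cost: 282

For any fixed open set, each neighborhood goes to its cheapest open site; total = fixed + service.
{F1}: P→F1 36, Q→F1 138, R→F1 12, S→F1 36. Service 222; fixed 60; total 282.
{F1, F3}: service 176 + fixed 132 = 308
{F1, F2}: P→F1 36, Q→F1 138, R→F1 12, S→F1 36. Service 222; fixed 133; total 355.
{F1, F2, F3}: service 176 + fixed 205 = 381
(All 7 nonempty subsets were checked; F1 only is lowest.)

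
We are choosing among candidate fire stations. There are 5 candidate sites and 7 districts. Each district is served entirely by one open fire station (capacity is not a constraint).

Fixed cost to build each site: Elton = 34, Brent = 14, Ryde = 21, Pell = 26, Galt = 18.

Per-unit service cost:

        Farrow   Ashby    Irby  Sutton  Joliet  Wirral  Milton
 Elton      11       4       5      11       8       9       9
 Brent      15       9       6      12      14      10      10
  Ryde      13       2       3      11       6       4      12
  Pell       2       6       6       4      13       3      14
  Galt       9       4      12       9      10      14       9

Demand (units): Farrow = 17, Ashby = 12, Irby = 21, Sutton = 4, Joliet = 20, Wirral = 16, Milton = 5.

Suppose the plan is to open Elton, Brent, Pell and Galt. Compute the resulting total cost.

Total cost: 548

Each district is assigned to its cheapest site among the open ones.
{Elton, Brent, Pell, Galt}: Farrow→Pell 2·17=34, Ashby→Elton 4·12=48, Irby→Elton 5·21=105, Sutton→Pell 4·4=16, Joliet→Elton 8·20=160, Wirral→Pell 3·16=48, Milton→Elton 9·5=45. Service 456; fixed 92; total 548.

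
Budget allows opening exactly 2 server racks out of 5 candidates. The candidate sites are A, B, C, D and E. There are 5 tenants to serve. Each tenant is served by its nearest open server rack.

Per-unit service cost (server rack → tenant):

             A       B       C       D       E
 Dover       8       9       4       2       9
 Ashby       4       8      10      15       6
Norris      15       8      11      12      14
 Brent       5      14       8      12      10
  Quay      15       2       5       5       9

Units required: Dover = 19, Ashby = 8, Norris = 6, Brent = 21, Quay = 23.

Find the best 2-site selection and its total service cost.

With exactly 2 open, each tenant uses its cheapest among the chosen.
{A, D}: Dover→D 2·19=38, Ashby→A 4·8=32, Norris→D 12·6=72, Brent→A 5·21=105, Quay→D 5·23=115. Service cost 362.
{A, B}: service cost 383
{A, C}: service cost 394
Among all 10 size-2 choices, {A, D} is lowest.

Choose A and D; total service cost 362.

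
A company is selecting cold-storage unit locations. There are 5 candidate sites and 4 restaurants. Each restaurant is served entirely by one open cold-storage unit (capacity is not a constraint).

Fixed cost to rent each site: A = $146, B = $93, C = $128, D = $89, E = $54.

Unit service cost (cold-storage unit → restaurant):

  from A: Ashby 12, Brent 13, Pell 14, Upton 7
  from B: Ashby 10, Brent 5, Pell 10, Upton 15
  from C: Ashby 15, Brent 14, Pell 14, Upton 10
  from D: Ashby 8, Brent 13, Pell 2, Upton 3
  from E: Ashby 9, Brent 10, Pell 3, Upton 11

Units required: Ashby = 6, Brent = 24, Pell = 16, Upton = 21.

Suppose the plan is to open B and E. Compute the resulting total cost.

Each restaurant is assigned to its cheapest site among the open ones.
{B, E}: Ashby→E 9·6=54, Brent→B 5·24=120, Pell→E 3·16=48, Upton→E 11·21=231. Service 453; fixed 147; total 600.

Total cost: 600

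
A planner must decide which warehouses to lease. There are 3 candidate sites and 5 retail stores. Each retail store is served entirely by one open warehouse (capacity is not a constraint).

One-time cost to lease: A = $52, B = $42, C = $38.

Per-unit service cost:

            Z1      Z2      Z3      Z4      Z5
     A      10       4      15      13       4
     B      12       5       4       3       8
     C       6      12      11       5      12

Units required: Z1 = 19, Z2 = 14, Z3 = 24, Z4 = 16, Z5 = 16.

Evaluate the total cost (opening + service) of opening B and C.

Total cost: 536

Each retail store is assigned to its cheapest site among the open ones.
{B, C}: Z1→C 6·19=114, Z2→B 5·14=70, Z3→B 4·24=96, Z4→B 3·16=48, Z5→B 8·16=128. Service 456; fixed 80; total 536.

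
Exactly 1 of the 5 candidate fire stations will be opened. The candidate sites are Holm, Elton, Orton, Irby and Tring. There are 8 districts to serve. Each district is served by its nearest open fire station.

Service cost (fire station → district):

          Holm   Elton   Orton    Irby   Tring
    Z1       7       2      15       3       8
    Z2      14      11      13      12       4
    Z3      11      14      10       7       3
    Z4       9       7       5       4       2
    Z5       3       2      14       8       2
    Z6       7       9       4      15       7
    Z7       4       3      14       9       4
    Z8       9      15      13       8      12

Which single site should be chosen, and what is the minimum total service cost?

With exactly 1 open, each district uses its cheapest among the chosen.
{Tring}: Z1→Tring 8, Z2→Tring 4, Z3→Tring 3, Z4→Tring 2, Z5→Tring 2, Z6→Tring 7, Z7→Tring 4, Z8→Tring 12. Service cost 42.
{Elton}: service cost 63
{Holm}: service cost 64
Among all 5 size-1 choices, {Tring} is lowest.

Choose Tring only; total service cost 42.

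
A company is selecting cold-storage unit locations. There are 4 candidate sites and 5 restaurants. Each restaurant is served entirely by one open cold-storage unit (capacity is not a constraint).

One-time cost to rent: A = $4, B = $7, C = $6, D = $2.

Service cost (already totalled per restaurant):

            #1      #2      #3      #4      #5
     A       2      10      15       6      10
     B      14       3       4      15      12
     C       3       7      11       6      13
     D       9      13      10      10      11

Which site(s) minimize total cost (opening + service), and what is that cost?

For any fixed open set, each restaurant goes to its cheapest open site; total = fixed + service.
{A, B}: #1→A 2, #2→B 3, #3→B 4, #4→A 6, #5→A 10. Service 25; fixed 11; total 36.
{A, B, D}: #1→A 2, #2→B 3, #3→B 4, #4→A 6, #5→A 10. Service 25; fixed 13; total 38.
{B, C}: service 28 + fixed 13 = 41
{A, B, C, D}: service 25 + fixed 19 = 44
No other subset beats 36.

Open A and B; minimum total cost 36.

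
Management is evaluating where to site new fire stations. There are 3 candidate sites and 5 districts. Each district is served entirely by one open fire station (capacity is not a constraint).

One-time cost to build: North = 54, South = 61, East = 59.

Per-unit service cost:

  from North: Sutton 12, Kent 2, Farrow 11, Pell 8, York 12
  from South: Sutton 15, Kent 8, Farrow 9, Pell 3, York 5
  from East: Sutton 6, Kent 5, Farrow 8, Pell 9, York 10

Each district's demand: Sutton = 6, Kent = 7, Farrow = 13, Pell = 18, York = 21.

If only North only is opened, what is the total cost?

Each district is assigned to its cheapest site among the open ones.
{North}: Sutton→North 12·6=72, Kent→North 2·7=14, Farrow→North 11·13=143, Pell→North 8·18=144, York→North 12·21=252. Service 625; fixed 54; total 679.

Total cost: 679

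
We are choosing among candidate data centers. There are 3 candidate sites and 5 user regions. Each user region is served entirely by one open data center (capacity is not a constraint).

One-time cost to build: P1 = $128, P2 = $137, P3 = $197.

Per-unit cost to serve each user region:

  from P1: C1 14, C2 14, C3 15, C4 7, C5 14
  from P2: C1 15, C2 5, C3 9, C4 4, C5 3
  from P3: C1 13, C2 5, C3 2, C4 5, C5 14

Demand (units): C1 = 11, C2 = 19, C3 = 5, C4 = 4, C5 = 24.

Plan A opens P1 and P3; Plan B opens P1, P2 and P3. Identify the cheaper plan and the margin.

Plan B is cheaper by 131.

Plan A: {P1, P3}: C1→P3 13·11=143, C2→P3 5·19=95, C3→P3 2·5=10, C4→P3 5·4=20, C5→P1 14·24=336. Service 604; fixed 325; total 929.
Plan B: {P1, P2, P3}: C1→P3 13·11=143, C2→P2 5·19=95, C3→P3 2·5=10, C4→P2 4·4=16, C5→P2 3·24=72. Service 336; fixed 462; total 798.
Difference: |929 − 798| = 131.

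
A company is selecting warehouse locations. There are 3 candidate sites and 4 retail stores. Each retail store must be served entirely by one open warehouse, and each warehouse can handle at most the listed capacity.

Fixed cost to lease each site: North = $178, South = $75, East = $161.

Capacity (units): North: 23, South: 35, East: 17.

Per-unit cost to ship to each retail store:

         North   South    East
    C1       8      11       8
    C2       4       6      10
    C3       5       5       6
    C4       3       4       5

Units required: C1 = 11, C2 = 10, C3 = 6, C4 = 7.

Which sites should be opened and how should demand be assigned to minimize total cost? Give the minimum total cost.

Minimum total cost: 314

Open {South}: C1→South 11·11=121, C2→South 6·10=60, C3→South 5·6=30, C4→South 4·7=28.
Loads: South carries 34/35. Service 239; fixed 75; total 314.
Next best feasible plan costs 439.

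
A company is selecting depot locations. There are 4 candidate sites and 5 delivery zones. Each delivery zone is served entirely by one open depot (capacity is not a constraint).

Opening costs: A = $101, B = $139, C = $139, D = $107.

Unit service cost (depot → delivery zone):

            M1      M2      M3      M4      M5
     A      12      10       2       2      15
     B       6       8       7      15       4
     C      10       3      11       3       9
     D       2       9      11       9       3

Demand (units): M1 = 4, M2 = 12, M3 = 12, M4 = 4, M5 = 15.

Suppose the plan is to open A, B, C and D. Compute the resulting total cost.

Total cost: 607

Each delivery zone is assigned to its cheapest site among the open ones.
{A, B, C, D}: M1→D 2·4=8, M2→C 3·12=36, M3→A 2·12=24, M4→A 2·4=8, M5→D 3·15=45. Service 121; fixed 486; total 607.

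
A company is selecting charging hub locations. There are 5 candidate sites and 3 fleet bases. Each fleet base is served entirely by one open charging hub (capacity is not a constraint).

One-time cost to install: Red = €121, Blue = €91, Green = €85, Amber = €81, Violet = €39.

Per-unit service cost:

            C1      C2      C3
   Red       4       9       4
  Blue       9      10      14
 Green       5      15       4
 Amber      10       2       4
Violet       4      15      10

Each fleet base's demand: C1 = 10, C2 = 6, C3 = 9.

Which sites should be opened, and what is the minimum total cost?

Open Amber and Violet; minimum total cost 208.

For any fixed open set, each fleet base goes to its cheapest open site; total = fixed + service.
{Amber, Violet}: C1→Violet 4·10=40, C2→Amber 2·6=12, C3→Amber 4·9=36. Service 88; fixed 120; total 208.
{Amber}: C1→Amber 10·10=100, C2→Amber 2·6=12, C3→Amber 4·9=36. Service 148; fixed 81; total 229.
{Red}: C1→Red 4·10=40, C2→Red 9·6=54, C3→Red 4·9=36. Service 130; fixed 121; total 251.
{Red, Blue, Green, Amber, Violet}: C1→Red 4·10=40, C2→Amber 2·6=12, C3→Red 4·9=36. Service 88; fixed 417; total 505.
No other subset beats 208.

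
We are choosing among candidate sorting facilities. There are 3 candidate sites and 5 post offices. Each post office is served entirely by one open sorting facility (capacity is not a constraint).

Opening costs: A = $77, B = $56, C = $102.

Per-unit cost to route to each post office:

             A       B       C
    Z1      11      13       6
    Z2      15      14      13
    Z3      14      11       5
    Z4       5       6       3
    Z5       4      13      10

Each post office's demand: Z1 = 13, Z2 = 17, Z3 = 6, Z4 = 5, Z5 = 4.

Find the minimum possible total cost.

For any fixed open set, each post office goes to its cheapest open site; total = fixed + service.
{C}: Z1→C 6·13=78, Z2→C 13·17=221, Z3→C 5·6=30, Z4→C 3·5=15, Z5→C 10·4=40. Service 384; fixed 102; total 486.
{A, C}: service 360 + fixed 179 = 539
{B, C}: service 384 + fixed 158 = 542
{A, B, C}: Z1→C 6·13=78, Z2→C 13·17=221, Z3→C 5·6=30, Z4→C 3·5=15, Z5→A 4·4=16. Service 360; fixed 235; total 595.
(All 7 nonempty subsets were checked; C only is lowest.)

Minimum total cost: 486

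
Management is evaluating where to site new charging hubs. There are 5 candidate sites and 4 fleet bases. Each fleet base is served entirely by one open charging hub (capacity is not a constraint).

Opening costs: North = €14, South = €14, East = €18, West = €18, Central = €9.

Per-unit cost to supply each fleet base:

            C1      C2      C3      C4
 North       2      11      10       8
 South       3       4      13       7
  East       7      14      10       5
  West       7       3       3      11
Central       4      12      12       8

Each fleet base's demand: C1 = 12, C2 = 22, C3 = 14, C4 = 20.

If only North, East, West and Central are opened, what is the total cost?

Each fleet base is assigned to its cheapest site among the open ones.
{North, East, West, Central}: C1→North 2·12=24, C2→West 3·22=66, C3→West 3·14=42, C4→East 5·20=100. Service 232; fixed 59; total 291.

Total cost: 291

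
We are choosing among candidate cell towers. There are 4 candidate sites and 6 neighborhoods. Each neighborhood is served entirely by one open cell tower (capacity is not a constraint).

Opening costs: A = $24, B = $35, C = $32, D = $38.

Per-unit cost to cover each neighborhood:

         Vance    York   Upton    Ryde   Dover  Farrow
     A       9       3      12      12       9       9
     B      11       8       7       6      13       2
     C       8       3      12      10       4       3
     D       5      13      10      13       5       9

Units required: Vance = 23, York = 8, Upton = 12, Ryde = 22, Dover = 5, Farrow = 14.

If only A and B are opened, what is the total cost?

Each neighborhood is assigned to its cheapest site among the open ones.
{A, B}: Vance→A 9·23=207, York→A 3·8=24, Upton→B 7·12=84, Ryde→B 6·22=132, Dover→A 9·5=45, Farrow→B 2·14=28. Service 520; fixed 59; total 579.

Total cost: 579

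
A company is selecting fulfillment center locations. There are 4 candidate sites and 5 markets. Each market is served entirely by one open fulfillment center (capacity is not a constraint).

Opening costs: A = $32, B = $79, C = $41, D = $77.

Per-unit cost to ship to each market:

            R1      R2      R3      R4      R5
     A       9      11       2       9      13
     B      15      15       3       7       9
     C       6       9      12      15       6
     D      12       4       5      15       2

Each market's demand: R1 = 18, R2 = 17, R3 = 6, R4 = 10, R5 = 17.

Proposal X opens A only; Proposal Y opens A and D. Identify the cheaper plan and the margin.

Proposal Y is cheaper by 229.

Proposal X: {A}: R1→A 9·18=162, R2→A 11·17=187, R3→A 2·6=12, R4→A 9·10=90, R5→A 13·17=221. Service 672; fixed 32; total 704.
Proposal Y: {A, D}: R1→A 9·18=162, R2→D 4·17=68, R3→A 2·6=12, R4→A 9·10=90, R5→D 2·17=34. Service 366; fixed 109; total 475.
Difference: |704 − 475| = 229.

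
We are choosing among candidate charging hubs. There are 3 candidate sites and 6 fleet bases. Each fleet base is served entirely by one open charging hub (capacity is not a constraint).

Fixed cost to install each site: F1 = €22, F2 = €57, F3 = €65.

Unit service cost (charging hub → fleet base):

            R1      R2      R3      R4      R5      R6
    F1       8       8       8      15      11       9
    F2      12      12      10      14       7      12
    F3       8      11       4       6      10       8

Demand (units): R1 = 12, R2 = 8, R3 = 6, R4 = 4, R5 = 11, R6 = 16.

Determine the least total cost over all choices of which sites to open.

Minimum total cost: 533

For any fixed open set, each fleet base goes to its cheapest open site; total = fixed + service.
{F1, F3}: R1→F1 8·12=96, R2→F1 8·8=64, R3→F3 4·6=24, R4→F3 6·4=24, R5→F3 10·11=110, R6→F3 8·16=128. Service 446; fixed 87; total 533.
{F3}: service 470 + fixed 65 = 535
{F1}: R1→F1 8·12=96, R2→F1 8·8=64, R3→F1 8·6=48, R4→F1 15·4=60, R5→F1 11·11=121, R6→F1 9·16=144. Service 533; fixed 22; total 555.
{F1, F2, F3}: service 413 + fixed 144 = 557
No other subset beats 533.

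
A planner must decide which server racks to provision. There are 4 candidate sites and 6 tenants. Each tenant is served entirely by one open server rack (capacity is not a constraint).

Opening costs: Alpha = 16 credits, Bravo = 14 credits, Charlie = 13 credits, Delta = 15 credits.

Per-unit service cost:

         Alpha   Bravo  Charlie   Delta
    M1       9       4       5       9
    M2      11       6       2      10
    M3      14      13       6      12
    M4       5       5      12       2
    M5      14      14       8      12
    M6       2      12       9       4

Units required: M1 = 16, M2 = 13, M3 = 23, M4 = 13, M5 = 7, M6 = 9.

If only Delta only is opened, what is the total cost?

Total cost: 711

Each tenant is assigned to its cheapest site among the open ones.
{Delta}: M1→Delta 9·16=144, M2→Delta 10·13=130, M3→Delta 12·23=276, M4→Delta 2·13=26, M5→Delta 12·7=84, M6→Delta 4·9=36. Service 696; fixed 15; total 711.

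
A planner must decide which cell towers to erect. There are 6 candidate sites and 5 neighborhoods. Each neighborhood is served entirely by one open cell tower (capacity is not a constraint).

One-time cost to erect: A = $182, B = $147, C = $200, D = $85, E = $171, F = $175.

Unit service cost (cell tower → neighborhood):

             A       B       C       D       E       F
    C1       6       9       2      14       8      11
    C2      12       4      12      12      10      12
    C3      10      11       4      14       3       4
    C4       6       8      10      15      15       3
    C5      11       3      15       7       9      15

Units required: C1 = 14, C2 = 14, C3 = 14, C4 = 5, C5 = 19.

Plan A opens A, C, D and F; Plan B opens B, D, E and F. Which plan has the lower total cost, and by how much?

Plan B is cheaper by 182.

Plan A: {A, C, D, F}: C1→C 2·14=28, C2→A 12·14=168, C3→C 4·14=56, C4→F 3·5=15, C5→D 7·19=133. Service 400; fixed 642; total 1042.
Plan B: {B, D, E, F}: C1→E 8·14=112, C2→B 4·14=56, C3→E 3·14=42, C4→F 3·5=15, C5→B 3·19=57. Service 282; fixed 578; total 860.
Difference: |1042 − 860| = 182.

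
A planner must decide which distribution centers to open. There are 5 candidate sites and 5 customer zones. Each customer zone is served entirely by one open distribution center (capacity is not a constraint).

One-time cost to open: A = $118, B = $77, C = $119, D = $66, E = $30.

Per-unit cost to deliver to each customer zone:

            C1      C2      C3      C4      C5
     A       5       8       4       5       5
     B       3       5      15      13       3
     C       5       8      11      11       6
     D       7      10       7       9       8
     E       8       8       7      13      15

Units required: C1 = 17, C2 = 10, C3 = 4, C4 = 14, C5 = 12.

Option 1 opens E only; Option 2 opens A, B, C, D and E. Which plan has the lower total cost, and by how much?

Option 2 is cheaper by 3.

Option 1: {E}: C1→E 8·17=136, C2→E 8·10=80, C3→E 7·4=28, C4→E 13·14=182, C5→E 15·12=180. Service 606; fixed 30; total 636.
Option 2: {A, B, C, D, E}: C1→B 3·17=51, C2→B 5·10=50, C3→A 4·4=16, C4→A 5·14=70, C5→B 3·12=36. Service 223; fixed 410; total 633.
Difference: |636 − 633| = 3.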